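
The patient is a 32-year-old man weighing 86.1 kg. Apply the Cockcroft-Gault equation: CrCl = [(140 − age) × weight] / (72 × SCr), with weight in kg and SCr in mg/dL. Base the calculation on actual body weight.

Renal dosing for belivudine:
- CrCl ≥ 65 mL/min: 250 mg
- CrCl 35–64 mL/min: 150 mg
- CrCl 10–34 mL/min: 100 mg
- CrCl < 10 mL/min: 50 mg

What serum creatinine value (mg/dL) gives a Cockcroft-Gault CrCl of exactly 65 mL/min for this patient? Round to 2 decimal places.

Standard dose requires CrCl ≥ 65 mL/min.
Set (140 − 32) × 86.1 / (72 × SCr) = 65
SCr = (140 − 32) × 86.1 / (72 × 65) = 1.987 mg/dL

1.99 mg/dL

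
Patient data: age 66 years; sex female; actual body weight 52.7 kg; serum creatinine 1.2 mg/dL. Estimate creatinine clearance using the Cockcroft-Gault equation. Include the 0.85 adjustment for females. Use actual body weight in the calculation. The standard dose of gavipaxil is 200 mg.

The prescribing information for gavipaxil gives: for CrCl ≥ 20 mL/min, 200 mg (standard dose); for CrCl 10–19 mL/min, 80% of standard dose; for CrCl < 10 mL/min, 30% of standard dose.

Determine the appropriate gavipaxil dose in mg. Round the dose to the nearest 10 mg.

CrCl = (140 − 66) × 52.7 / (72 × 1.2) × 0.85 = 3899.8 / 86.40 × 0.85 ≈ 38.4 mL/min
CrCl ≈ 38 mL/min → bracket ≥ 20 mL/min.
100% of 200 mg = 200 mg

200 mg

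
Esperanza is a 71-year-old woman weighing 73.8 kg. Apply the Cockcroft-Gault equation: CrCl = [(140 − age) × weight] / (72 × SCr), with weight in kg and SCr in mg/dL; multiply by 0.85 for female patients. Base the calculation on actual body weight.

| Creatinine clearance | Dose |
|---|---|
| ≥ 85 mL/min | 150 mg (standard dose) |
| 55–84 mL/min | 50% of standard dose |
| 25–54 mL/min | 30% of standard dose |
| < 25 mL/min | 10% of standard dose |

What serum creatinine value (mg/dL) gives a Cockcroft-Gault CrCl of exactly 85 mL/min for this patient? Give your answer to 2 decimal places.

0.71 mg/dL

Standard dose requires CrCl ≥ 85 mL/min.
Set (140 − 71) × 73.8 × 0.85 / (72 × SCr) = 85
SCr = (140 − 71) × 73.8 × 0.85 / (72 × 85) = 0.707 mg/dL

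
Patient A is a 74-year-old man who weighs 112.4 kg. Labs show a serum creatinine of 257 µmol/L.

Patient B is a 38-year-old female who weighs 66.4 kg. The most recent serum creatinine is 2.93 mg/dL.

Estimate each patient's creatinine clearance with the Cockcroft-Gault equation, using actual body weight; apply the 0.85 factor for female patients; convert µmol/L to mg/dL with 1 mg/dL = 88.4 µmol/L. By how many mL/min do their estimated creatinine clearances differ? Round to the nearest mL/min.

Patient A: SCr = 257 / 88.4 = 2.907 mg/dL
Patient A: CrCl = (140 − 74) × 112.4 / (72 × 2.907) = 7418.4 / 209.30 ≈ 35.4 mL/min
Patient B: CrCl = (140 − 38) × 66.4 / (72 × 2.93) × 0.85 = 6772.8 / 210.96 × 0.85 ≈ 27.3 mL/min
|35.4 − 27.3| = 8.1 mL/min

8 mL/min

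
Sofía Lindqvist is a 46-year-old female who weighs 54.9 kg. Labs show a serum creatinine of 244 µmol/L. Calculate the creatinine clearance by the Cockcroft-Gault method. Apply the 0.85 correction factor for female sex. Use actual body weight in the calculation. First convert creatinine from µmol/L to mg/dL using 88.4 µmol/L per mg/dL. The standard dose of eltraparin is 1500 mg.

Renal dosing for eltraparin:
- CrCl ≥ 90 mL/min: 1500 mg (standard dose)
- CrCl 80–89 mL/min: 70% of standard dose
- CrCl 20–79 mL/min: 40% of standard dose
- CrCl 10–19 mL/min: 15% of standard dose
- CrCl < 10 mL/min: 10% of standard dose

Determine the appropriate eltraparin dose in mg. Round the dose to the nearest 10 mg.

SCr = 244 / 88.4 = 2.76 mg/dL
CrCl = (140 − 46) × 54.9 / (72 × 2.76) × 0.85 = 5160.6 / 198.72 × 0.85 ≈ 22.1 mL/min
CrCl ≈ 22 mL/min → bracket 20–79 mL/min.
40% of 1500 mg = 600 mg

600 mg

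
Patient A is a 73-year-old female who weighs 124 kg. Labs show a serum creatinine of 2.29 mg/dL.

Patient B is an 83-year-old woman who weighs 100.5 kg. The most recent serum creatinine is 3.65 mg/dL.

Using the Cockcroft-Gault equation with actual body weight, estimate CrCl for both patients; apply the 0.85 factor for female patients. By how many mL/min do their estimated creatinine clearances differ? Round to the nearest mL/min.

Patient A: CrCl = (140 − 73) × 124 / (72 × 2.29) × 0.85 = 8308.0 / 164.88 × 0.85 ≈ 42.8 mL/min
Patient B: CrCl = (140 − 83) × 100.5 / (72 × 3.65) × 0.85 = 5728.5 / 262.80 × 0.85 ≈ 18.5 mL/min
|42.8 − 18.5| = 24.3 mL/min

24 mL/min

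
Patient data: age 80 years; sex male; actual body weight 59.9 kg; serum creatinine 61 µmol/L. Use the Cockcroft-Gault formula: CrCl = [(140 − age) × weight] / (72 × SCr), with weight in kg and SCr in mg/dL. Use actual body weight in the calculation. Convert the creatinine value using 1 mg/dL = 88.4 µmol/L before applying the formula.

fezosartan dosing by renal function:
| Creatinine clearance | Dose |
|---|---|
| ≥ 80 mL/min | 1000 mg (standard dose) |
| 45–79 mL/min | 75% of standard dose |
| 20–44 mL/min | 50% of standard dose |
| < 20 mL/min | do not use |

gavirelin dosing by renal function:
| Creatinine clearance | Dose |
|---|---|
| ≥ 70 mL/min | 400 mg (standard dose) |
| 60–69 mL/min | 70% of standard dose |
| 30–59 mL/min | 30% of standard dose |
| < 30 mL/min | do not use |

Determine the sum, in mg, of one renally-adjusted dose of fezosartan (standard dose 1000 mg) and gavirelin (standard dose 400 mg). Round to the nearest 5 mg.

SCr = 61 / 88.4 = 0.69 mg/dL
CrCl = (140 − 80) × 59.9 / (72 × 0.69) = 3594.0 / 49.68 ≈ 72.3 mL/min
CrCl ≈ 72 mL/min.
fezosartan: 45–79 mL/min → 75% of 1000 mg = 750 mg.
gavirelin: ≥ 70 mL/min → 100% of 400 mg = 400 mg.
Total = 750 + 400 = 1150 mg.

1150 mg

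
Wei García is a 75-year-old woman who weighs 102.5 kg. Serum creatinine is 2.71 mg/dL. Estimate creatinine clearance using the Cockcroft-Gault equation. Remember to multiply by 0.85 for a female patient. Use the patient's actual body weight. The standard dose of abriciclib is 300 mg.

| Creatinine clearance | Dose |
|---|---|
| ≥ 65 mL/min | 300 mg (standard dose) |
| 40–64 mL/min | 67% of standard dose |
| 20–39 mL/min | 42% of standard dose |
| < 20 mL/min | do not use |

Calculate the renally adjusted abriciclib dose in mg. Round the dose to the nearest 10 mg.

CrCl = (140 − 75) × 102.5 / (72 × 2.71) × 0.85 = 6662.5 / 195.12 × 0.85 ≈ 29.0 mL/min
CrCl ≈ 29 mL/min → bracket 20–39 mL/min.
42% of 300 mg = 126 mg → 130 mg

130 mg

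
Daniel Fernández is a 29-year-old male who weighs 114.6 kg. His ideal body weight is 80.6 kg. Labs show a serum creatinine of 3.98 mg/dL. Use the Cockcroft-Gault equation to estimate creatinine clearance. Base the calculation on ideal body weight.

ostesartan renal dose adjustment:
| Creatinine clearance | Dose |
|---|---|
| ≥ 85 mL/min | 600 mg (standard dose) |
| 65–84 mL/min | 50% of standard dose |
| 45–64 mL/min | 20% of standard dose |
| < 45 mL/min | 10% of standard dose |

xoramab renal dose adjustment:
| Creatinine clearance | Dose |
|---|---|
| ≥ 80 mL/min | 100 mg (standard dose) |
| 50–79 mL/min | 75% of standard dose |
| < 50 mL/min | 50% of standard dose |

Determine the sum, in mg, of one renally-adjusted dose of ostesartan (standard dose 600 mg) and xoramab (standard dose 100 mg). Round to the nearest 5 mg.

CrCl = (140 − 29) × 80.6 / (72 × 3.98) = 8946.6 / 286.56 ≈ 31.2 mL/min
CrCl ≈ 31 mL/min.
ostesartan: < 45 mL/min → 10% of 600 mg = 60 mg.
xoramab: < 50 mL/min → 50% of 100 mg = 50 mg.
Total = 60 + 50 = 110 mg.

110 mg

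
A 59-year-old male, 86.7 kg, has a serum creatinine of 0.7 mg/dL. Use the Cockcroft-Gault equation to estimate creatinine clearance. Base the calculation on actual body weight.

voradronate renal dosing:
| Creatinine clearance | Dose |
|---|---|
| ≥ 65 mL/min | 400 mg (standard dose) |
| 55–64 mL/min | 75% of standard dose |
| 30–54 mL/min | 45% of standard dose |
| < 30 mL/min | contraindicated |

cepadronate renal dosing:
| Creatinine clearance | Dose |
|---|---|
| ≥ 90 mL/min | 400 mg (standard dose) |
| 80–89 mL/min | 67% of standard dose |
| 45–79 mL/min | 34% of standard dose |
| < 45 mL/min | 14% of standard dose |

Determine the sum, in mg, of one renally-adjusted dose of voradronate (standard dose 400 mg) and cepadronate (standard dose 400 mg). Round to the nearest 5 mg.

CrCl = (140 − 59) × 86.7 / (72 × 0.7) = 7022.7 / 50.40 ≈ 139.3 mL/min
CrCl ≈ 139 mL/min.
voradronate: ≥ 65 mL/min → 100% of 400 mg = 400 mg.
cepadronate: ≥ 90 mL/min → 100% of 400 mg = 400 mg.
Total = 400 + 400 = 800 mg.

800 mg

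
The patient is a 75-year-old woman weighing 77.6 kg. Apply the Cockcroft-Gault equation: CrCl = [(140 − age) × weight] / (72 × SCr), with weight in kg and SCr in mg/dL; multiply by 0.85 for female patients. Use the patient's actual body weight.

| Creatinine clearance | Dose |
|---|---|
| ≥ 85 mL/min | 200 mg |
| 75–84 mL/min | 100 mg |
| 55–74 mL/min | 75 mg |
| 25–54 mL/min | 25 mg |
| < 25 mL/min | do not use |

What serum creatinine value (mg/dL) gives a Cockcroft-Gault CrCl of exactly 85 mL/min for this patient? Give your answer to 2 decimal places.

0.70 mg/dL

Standard dose requires CrCl ≥ 85 mL/min.
Set (140 − 75) × 77.6 × 0.85 / (72 × SCr) = 85
SCr = (140 − 75) × 77.6 × 0.85 / (72 × 85) = 0.701 mg/dL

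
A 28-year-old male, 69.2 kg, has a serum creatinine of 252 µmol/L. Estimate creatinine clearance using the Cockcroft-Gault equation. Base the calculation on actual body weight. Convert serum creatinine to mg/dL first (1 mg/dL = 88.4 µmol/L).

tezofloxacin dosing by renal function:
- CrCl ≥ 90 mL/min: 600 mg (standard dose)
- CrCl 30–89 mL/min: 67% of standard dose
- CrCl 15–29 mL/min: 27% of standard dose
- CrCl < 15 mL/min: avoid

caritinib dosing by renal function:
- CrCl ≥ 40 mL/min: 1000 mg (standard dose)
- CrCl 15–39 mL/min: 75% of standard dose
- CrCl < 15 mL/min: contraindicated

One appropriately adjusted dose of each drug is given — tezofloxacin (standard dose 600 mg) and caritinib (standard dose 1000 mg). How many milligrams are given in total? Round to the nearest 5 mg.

SCr = 252 / 88.4 = 2.851 mg/dL
CrCl = (140 − 28) × 69.2 / (72 × 2.851) = 7750.4 / 205.27 ≈ 37.8 mL/min
CrCl ≈ 38 mL/min.
tezofloxacin: 30–89 mL/min → 67% of 600 mg = 402 mg.
caritinib: 15–39 mL/min → 75% of 1000 mg = 750 mg.
Total = 402 + 750 = 1152 mg.

1150 mg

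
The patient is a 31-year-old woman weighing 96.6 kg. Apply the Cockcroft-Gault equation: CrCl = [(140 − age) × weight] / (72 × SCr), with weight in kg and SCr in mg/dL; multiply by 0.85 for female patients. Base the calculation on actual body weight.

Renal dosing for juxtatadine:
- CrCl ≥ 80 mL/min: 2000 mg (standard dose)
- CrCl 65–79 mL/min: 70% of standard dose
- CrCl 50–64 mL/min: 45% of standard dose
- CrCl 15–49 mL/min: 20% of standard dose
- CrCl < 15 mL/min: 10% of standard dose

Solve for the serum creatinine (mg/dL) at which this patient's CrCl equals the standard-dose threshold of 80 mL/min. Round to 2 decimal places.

1.55 mg/dL

Standard dose requires CrCl ≥ 80 mL/min.
Set (140 − 31) × 96.6 × 0.85 / (72 × SCr) = 80
SCr = (140 − 31) × 96.6 × 0.85 / (72 × 80) = 1.554 mg/dL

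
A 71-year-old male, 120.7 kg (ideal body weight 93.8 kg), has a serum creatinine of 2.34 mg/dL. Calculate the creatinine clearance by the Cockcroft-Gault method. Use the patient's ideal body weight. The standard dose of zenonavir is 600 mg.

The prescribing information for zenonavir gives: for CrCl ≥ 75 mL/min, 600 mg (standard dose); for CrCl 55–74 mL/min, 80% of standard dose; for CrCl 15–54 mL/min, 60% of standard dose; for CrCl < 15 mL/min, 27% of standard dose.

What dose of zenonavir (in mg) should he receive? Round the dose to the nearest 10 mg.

CrCl = (140 − 71) × 93.8 / (72 × 2.34) = 6472.2 / 168.48 ≈ 38.4 mL/min
CrCl ≈ 38 mL/min → bracket 15–54 mL/min.
60% of 600 mg = 360 mg

360 mg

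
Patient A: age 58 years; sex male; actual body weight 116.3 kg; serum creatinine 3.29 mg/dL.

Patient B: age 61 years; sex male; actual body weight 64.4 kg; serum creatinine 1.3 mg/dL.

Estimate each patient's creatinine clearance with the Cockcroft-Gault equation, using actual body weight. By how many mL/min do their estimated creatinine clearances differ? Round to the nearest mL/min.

Patient A: CrCl = (140 − 58) × 116.3 / (72 × 3.29) = 9536.6 / 236.88 ≈ 40.3 mL/min
Patient B: CrCl = (140 − 61) × 64.4 / (72 × 1.3) = 5087.6 / 93.60 ≈ 54.4 mL/min
|40.3 − 54.4| = 14.1 mL/min

14 mL/min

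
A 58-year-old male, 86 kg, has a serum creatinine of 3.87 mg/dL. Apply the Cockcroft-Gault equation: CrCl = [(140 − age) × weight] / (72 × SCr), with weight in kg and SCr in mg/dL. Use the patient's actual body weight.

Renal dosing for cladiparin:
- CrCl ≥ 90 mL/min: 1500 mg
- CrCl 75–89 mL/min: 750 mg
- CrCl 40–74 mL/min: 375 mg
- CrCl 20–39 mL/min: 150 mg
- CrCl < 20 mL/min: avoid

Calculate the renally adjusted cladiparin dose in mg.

CrCl = (140 − 58) × 86 / (72 × 3.87) = 7052.0 / 278.64 ≈ 25.3 mL/min
CrCl ≈ 25 mL/min → bracket 20–39 mL/min.
Dose for this bracket: 150 mg.

150 mg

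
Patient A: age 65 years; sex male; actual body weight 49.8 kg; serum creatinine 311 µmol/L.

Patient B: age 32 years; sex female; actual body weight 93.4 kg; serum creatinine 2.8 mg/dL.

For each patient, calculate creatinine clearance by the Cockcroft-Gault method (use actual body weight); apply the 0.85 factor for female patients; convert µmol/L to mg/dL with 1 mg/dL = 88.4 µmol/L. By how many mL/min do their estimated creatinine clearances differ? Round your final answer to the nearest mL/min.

Patient A: SCr = 311 / 88.4 = 3.518 mg/dL
Patient A: CrCl = (140 − 65) × 49.8 / (72 × 3.518) = 3735.0 / 253.30 ≈ 14.7 mL/min
Patient B: CrCl = (140 − 32) × 93.4 / (72 × 2.8) × 0.85 = 10087.2 / 201.60 × 0.85 ≈ 42.5 mL/min
|14.7 − 42.5| = 27.8 mL/min

28 mL/min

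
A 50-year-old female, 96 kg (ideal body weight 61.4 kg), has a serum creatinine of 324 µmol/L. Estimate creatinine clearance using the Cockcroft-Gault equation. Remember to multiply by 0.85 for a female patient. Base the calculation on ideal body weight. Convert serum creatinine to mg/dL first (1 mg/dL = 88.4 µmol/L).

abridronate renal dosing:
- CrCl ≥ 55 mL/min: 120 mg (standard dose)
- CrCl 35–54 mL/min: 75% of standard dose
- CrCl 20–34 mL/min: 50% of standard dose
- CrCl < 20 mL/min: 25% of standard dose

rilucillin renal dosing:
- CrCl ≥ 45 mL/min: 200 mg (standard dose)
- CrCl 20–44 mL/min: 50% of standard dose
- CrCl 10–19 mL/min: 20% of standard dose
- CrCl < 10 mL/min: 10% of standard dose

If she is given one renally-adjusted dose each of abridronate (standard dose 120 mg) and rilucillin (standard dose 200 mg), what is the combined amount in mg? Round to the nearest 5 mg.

70 mg

SCr = 324 / 88.4 = 3.665 mg/dL
CrCl = (140 − 50) × 61.4 / (72 × 3.665) × 0.85 = 5526.0 / 263.88 × 0.85 ≈ 17.8 mL/min
CrCl ≈ 18 mL/min.
abridronate: < 20 mL/min → 25% of 120 mg = 30 mg.
rilucillin: 10–19 mL/min → 20% of 200 mg = 40 mg.
Total = 30 + 40 = 70 mg.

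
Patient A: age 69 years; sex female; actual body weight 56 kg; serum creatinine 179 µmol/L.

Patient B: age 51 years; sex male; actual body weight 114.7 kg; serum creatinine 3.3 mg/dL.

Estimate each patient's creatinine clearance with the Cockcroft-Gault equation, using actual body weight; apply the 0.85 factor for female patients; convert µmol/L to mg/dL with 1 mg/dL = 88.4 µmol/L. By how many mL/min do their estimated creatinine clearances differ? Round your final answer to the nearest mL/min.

Patient A: SCr = 179 / 88.4 = 2.025 mg/dL
Patient A: CrCl = (140 − 69) × 56 / (72 × 2.025) × 0.85 = 3976.0 / 145.80 × 0.85 ≈ 23.2 mL/min
Patient B: CrCl = (140 − 51) × 114.7 / (72 × 3.3) = 10208.3 / 237.60 ≈ 43.0 mL/min
|23.2 − 43.0| = 19.8 mL/min

20 mL/min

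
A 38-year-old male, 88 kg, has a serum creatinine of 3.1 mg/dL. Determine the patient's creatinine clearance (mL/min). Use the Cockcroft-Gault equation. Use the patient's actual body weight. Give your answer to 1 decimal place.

40.2 mL/min

CrCl = (140 − 38) × 88 / (72 × 3.1) = 8976.0 / 223.20 ≈ 40.2 mL/min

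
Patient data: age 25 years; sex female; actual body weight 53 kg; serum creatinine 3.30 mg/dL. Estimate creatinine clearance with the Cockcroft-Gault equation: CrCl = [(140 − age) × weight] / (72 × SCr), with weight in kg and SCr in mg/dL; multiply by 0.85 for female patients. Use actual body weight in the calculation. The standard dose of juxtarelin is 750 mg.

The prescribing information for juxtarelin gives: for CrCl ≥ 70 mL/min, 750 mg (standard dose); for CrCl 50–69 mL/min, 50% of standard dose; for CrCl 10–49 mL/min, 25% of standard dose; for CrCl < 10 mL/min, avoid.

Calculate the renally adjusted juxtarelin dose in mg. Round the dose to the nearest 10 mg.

190 mg

CrCl = (140 − 25) × 53 / (72 × 3.3) × 0.85 = 6095.0 / 237.60 × 0.85 ≈ 21.8 mL/min
CrCl ≈ 22 mL/min → bracket 10–49 mL/min.
25% of 750 mg = 187.5 mg → 190 mg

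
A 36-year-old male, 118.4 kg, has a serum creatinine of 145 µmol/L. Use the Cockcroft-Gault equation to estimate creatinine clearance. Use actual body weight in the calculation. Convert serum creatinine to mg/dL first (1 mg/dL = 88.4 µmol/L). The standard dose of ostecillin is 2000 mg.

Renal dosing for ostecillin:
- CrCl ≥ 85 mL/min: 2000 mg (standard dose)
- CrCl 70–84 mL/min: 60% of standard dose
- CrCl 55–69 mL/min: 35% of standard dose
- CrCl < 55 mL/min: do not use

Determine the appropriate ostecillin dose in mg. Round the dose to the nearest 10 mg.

2000 mg

SCr = 145 / 88.4 = 1.64 mg/dL
CrCl = (140 − 36) × 118.4 / (72 × 1.64) = 12313.6 / 118.08 ≈ 104.3 mL/min
CrCl ≈ 104 mL/min → bracket ≥ 85 mL/min.
100% of 2000 mg = 2000 mg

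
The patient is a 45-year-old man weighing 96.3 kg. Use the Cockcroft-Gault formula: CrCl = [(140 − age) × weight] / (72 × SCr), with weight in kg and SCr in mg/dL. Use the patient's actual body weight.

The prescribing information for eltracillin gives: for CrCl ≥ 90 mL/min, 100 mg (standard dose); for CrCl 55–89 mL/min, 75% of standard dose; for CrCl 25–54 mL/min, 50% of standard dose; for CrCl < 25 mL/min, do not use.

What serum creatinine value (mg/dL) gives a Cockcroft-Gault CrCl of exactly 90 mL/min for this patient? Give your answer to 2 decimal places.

1.41 mg/dL

Standard dose requires CrCl ≥ 90 mL/min.
Set (140 − 45) × 96.3 / (72 × SCr) = 90
SCr = (140 − 45) × 96.3 / (72 × 90) = 1.412 mg/dL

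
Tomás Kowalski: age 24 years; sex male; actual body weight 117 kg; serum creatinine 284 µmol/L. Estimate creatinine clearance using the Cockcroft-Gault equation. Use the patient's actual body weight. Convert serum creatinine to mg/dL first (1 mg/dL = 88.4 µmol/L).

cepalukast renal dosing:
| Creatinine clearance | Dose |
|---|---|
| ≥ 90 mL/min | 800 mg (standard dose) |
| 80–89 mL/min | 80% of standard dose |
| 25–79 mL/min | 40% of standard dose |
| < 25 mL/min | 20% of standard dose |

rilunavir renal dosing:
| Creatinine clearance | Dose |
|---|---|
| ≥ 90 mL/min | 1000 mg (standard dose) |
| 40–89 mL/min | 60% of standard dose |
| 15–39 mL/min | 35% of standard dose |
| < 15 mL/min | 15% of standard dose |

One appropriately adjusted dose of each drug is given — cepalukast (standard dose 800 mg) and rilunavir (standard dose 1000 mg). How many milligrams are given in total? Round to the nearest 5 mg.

SCr = 284 / 88.4 = 3.213 mg/dL
CrCl = (140 − 24) × 117 / (72 × 3.213) = 13572.0 / 231.34 ≈ 58.7 mL/min
CrCl ≈ 59 mL/min.
cepalukast: 25–79 mL/min → 40% of 800 mg = 320 mg.
rilunavir: 40–89 mL/min → 60% of 1000 mg = 600 mg.
Total = 320 + 600 = 920 mg.

920 mg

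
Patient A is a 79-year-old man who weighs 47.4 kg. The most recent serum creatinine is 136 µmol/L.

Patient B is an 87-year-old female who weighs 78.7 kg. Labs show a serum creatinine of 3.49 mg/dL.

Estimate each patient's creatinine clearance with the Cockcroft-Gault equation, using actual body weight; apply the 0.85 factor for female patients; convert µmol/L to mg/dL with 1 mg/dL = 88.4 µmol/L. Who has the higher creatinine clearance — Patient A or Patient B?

Patient A

Patient A: SCr = 136 / 88.4 = 1.538 mg/dL
Patient A: CrCl = (140 − 79) × 47.4 / (72 × 1.538) = 2891.4 / 110.74 ≈ 26.1 mL/min
Patient B: CrCl = (140 − 87) × 78.7 / (72 × 3.49) × 0.85 = 4171.1 / 251.28 × 0.85 ≈ 14.1 mL/min
26.1 vs 14.1 mL/min → Patient A is higher.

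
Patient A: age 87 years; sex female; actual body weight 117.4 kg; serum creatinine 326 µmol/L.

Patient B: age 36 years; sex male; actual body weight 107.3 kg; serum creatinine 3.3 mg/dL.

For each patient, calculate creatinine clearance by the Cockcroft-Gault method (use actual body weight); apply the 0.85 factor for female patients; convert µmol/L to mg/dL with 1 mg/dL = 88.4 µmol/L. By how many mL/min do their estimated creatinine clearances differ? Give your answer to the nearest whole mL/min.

Patient A: SCr = 326 / 88.4 = 3.688 mg/dL
Patient A: CrCl = (140 − 87) × 117.4 / (72 × 3.688) × 0.85 = 6222.2 / 265.54 × 0.85 ≈ 19.9 mL/min
Patient B: CrCl = (140 − 36) × 107.3 / (72 × 3.3) = 11159.2 / 237.60 ≈ 47.0 mL/min
|19.9 − 47.0| = 27.1 mL/min

27 mL/min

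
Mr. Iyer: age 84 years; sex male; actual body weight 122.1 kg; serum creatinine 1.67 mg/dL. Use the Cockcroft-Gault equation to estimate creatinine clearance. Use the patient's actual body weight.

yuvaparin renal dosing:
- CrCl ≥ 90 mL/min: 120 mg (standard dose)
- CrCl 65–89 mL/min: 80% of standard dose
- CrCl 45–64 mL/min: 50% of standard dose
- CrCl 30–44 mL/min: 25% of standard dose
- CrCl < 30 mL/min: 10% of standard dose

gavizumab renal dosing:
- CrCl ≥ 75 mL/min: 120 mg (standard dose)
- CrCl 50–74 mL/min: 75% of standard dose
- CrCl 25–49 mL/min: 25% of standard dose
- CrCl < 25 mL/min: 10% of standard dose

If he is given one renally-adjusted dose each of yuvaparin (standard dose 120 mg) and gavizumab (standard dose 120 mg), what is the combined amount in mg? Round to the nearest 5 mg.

150 mg

CrCl = (140 − 84) × 122.1 / (72 × 1.67) = 6837.6 / 120.24 ≈ 56.9 mL/min
CrCl ≈ 57 mL/min.
yuvaparin: 45–64 mL/min → 50% of 120 mg = 60 mg.
gavizumab: 50–74 mL/min → 75% of 120 mg = 90 mg.
Total = 60 + 90 = 150 mg.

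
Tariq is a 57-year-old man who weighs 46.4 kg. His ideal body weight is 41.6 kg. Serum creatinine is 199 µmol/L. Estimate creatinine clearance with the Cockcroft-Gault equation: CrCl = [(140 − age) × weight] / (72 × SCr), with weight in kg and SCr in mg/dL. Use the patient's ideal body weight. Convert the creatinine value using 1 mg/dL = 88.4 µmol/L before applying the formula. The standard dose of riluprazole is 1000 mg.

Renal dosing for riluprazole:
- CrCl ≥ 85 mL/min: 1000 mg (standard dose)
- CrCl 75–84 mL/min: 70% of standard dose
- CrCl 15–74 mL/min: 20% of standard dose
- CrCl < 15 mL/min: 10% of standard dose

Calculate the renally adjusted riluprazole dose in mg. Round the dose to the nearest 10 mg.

SCr = 199 / 88.4 = 2.251 mg/dL
CrCl = (140 − 57) × 41.6 / (72 × 2.251) = 3452.8 / 162.07 ≈ 21.3 mL/min
CrCl ≈ 21 mL/min → bracket 15–74 mL/min.
20% of 1000 mg = 200 mg

200 mg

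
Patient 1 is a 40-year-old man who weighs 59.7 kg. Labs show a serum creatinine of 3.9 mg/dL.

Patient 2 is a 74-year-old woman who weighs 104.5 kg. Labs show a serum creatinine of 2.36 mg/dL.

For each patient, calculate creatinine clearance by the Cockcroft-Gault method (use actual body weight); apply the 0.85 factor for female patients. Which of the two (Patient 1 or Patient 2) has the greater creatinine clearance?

Patient 2

Patient 1: CrCl = (140 − 40) × 59.7 / (72 × 3.9) = 5970.0 / 280.80 ≈ 21.3 mL/min
Patient 2: CrCl = (140 − 74) × 104.5 / (72 × 2.36) × 0.85 = 6897.0 / 169.92 × 0.85 ≈ 34.5 mL/min
21.3 vs 34.5 mL/min → Patient 2 is higher.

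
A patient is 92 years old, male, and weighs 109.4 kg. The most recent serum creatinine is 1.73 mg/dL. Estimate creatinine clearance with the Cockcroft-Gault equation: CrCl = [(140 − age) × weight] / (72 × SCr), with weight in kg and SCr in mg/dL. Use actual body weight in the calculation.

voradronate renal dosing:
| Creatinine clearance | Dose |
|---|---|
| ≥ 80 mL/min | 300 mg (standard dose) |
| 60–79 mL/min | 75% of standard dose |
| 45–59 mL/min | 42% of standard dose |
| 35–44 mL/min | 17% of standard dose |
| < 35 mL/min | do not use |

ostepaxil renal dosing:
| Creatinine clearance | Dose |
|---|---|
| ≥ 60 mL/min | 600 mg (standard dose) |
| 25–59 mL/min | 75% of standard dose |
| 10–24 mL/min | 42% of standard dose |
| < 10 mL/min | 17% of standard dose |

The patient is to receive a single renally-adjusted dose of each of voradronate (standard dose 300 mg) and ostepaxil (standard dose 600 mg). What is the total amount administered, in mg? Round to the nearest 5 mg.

500 mg

CrCl = (140 − 92) × 109.4 / (72 × 1.73) = 5251.2 / 124.56 ≈ 42.2 mL/min
CrCl ≈ 42 mL/min.
voradronate: 35–44 mL/min → 17% of 300 mg = 51 mg.
ostepaxil: 25–59 mL/min → 75% of 600 mg = 450 mg.
Total = 51 + 450 = 501 mg.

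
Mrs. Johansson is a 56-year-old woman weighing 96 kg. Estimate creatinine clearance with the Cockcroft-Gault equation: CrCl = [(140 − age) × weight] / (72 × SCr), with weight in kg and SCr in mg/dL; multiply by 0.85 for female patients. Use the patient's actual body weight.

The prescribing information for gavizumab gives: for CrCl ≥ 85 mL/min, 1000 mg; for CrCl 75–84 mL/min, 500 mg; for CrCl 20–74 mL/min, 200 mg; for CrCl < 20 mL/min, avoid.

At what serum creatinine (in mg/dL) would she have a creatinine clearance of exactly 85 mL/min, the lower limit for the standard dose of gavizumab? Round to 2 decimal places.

1.12 mg/dL

Standard dose requires CrCl ≥ 85 mL/min.
Set (140 − 56) × 96 × 0.85 / (72 × SCr) = 85
SCr = (140 − 56) × 96 × 0.85 / (72 × 85) = 1.120 mg/dL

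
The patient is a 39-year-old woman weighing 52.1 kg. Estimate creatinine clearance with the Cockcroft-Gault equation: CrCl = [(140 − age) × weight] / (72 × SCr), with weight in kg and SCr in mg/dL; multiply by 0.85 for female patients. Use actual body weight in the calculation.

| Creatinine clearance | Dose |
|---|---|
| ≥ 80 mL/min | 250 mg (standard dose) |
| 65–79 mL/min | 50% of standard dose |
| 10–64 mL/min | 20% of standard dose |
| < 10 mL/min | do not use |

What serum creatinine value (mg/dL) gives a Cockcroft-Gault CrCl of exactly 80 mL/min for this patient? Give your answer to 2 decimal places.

Standard dose requires CrCl ≥ 80 mL/min.
Set (140 − 39) × 52.1 × 0.85 / (72 × SCr) = 80
SCr = (140 − 39) × 52.1 × 0.85 / (72 × 80) = 0.777 mg/dL

0.78 mg/dL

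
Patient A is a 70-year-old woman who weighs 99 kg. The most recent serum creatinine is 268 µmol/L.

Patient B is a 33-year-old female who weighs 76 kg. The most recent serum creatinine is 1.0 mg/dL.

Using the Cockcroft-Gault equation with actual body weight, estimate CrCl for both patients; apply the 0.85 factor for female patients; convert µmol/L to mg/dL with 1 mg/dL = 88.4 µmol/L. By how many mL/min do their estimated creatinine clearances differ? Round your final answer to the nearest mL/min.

69 mL/min

Patient A: SCr = 268 / 88.4 = 3.032 mg/dL
Patient A: CrCl = (140 − 70) × 99 / (72 × 3.032) × 0.85 = 6930.0 / 218.30 × 0.85 ≈ 27.0 mL/min
Patient B: CrCl = (140 − 33) × 76 / (72 × 1) × 0.85 = 8132.0 / 72.00 × 0.85 ≈ 96.0 mL/min
|27.0 − 96.0| = 69.0 mL/min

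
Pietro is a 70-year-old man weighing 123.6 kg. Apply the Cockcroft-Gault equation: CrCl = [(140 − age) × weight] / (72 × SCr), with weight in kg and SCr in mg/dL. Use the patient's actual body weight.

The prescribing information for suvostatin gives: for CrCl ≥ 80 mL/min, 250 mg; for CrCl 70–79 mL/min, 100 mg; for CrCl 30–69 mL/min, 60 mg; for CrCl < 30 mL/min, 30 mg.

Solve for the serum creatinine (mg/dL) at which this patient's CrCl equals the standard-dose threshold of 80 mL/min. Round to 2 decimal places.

Standard dose requires CrCl ≥ 80 mL/min.
Set (140 − 70) × 123.6 / (72 × SCr) = 80
SCr = (140 − 70) × 123.6 / (72 × 80) = 1.502 mg/dL

1.50 mg/dL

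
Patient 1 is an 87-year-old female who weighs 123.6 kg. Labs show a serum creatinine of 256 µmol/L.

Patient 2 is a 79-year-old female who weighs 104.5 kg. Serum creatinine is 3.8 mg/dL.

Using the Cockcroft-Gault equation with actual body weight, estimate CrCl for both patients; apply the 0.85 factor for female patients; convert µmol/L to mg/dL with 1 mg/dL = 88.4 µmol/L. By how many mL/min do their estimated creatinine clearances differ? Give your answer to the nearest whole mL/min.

7 mL/min

Patient 1: SCr = 256 / 88.4 = 2.896 mg/dL
Patient 1: CrCl = (140 − 87) × 123.6 / (72 × 2.896) × 0.85 = 6550.8 / 208.51 × 0.85 ≈ 26.7 mL/min
Patient 2: CrCl = (140 − 79) × 104.5 / (72 × 3.8) × 0.85 = 6374.5 / 273.60 × 0.85 ≈ 19.8 mL/min
|26.7 − 19.8| = 6.9 mL/min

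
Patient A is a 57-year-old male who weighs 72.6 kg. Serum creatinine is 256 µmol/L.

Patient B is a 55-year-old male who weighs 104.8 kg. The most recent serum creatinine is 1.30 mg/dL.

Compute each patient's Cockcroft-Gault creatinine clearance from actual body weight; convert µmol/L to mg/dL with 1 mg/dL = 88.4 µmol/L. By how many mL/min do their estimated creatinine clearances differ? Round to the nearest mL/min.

66 mL/min

Patient A: SCr = 256 / 88.4 = 2.896 mg/dL
Patient A: CrCl = (140 − 57) × 72.6 / (72 × 2.896) = 6025.8 / 208.51 ≈ 28.9 mL/min
Patient B: CrCl = (140 − 55) × 104.8 / (72 × 1.3) = 8908.0 / 93.60 ≈ 95.2 mL/min
|28.9 − 95.2| = 66.3 mL/min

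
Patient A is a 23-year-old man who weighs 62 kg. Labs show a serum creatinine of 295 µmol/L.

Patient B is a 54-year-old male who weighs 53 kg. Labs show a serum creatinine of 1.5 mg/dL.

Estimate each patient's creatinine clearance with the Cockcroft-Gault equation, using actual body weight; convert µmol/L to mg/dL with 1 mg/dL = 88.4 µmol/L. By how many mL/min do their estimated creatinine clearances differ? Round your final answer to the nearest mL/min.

Patient A: SCr = 295 / 88.4 = 3.337 mg/dL
Patient A: CrCl = (140 − 23) × 62 / (72 × 3.337) = 7254.0 / 240.26 ≈ 30.2 mL/min
Patient B: CrCl = (140 − 54) × 53 / (72 × 1.5) = 4558.0 / 108.00 ≈ 42.2 mL/min
|30.2 − 42.2| = 12.0 mL/min

12 mL/min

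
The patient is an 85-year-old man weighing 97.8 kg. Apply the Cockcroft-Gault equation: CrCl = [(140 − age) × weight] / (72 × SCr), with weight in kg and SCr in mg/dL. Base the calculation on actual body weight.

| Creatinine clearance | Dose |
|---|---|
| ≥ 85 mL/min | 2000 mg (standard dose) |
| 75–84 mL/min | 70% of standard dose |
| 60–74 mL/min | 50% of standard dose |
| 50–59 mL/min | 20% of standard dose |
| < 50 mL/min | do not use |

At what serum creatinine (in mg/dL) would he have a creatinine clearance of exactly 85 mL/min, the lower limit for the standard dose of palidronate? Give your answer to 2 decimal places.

Standard dose requires CrCl ≥ 85 mL/min.
Set (140 − 85) × 97.8 / (72 × SCr) = 85
SCr = (140 − 85) × 97.8 / (72 × 85) = 0.879 mg/dL

0.88 mg/dL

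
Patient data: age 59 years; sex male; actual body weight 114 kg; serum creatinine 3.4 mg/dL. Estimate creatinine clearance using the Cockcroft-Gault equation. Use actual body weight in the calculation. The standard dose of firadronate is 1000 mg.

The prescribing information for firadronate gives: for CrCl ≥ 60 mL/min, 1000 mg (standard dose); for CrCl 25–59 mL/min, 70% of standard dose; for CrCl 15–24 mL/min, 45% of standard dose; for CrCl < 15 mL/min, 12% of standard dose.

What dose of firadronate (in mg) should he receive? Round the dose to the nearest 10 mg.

CrCl = (140 − 59) × 114 / (72 × 3.4) = 9234.0 / 244.80 ≈ 37.7 mL/min
CrCl ≈ 38 mL/min → bracket 25–59 mL/min.
70% of 1000 mg = 700 mg

700 mg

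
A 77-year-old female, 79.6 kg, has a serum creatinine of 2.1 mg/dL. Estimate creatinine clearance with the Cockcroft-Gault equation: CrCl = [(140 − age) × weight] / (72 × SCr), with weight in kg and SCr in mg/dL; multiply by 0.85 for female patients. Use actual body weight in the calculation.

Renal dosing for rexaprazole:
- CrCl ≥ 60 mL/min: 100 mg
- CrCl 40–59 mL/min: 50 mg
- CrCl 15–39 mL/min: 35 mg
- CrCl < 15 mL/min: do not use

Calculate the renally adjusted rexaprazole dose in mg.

CrCl = (140 − 77) × 79.6 / (72 × 2.1) × 0.85 = 5014.8 / 151.20 × 0.85 ≈ 28.2 mL/min
CrCl ≈ 28 mL/min → bracket 15–39 mL/min.
Dose for this bracket: 35 mg.

35 mg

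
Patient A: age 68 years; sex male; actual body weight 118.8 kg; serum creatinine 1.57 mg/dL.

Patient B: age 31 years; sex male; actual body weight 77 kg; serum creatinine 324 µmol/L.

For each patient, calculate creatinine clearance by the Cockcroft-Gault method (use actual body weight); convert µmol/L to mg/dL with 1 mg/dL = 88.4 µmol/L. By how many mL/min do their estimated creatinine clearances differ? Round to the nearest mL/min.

44 mL/min

Patient A: CrCl = (140 − 68) × 118.8 / (72 × 1.57) = 8553.6 / 113.04 ≈ 75.7 mL/min
Patient B: SCr = 324 / 88.4 = 3.665 mg/dL
Patient B: CrCl = (140 − 31) × 77 / (72 × 3.665) = 8393.0 / 263.88 ≈ 31.8 mL/min
|75.7 − 31.8| = 43.9 mL/min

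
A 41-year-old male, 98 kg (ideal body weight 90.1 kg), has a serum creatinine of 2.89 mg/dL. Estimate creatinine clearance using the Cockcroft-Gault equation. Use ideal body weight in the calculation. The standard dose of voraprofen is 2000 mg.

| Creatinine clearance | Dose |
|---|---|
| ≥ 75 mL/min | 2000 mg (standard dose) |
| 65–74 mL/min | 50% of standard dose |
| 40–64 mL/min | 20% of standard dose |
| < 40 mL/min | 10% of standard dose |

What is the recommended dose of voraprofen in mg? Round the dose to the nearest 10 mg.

CrCl = (140 − 41) × 90.1 / (72 × 2.89) = 8919.9 / 208.08 ≈ 42.9 mL/min
CrCl ≈ 43 mL/min → bracket 40–64 mL/min.
20% of 2000 mg = 400 mg

400 mg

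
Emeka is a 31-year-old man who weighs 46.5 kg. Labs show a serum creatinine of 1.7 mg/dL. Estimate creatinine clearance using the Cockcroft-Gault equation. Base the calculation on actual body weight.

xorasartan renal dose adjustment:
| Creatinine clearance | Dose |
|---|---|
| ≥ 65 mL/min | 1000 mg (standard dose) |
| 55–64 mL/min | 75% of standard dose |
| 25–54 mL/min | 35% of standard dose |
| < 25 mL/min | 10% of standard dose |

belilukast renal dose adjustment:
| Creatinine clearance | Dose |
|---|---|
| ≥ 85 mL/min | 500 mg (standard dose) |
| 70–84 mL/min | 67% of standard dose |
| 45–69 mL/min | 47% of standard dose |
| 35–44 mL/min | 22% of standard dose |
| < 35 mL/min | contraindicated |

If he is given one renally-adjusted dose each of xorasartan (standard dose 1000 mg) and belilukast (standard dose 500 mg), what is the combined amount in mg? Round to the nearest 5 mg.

CrCl = (140 − 31) × 46.5 / (72 × 1.7) = 5068.5 / 122.40 ≈ 41.4 mL/min
CrCl ≈ 41 mL/min.
xorasartan: 25–54 mL/min → 35% of 1000 mg = 350 mg.
belilukast: 35–44 mL/min → 22% of 500 mg = 110 mg.
Total = 350 + 110 = 460 mg.

460 mg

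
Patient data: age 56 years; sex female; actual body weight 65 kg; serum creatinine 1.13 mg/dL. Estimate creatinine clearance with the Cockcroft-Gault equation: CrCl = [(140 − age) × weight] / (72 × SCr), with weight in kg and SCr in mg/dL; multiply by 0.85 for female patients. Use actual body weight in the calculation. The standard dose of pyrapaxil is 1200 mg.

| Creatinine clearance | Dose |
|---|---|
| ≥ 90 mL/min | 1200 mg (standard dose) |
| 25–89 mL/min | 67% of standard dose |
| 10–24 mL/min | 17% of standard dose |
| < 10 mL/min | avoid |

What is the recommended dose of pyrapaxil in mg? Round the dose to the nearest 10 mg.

800 mg

CrCl = (140 − 56) × 65 / (72 × 1.13) × 0.85 = 5460.0 / 81.36 × 0.85 ≈ 57.0 mL/min
CrCl ≈ 57 mL/min → bracket 25–89 mL/min.
67% of 1200 mg = 804 mg → 800 mg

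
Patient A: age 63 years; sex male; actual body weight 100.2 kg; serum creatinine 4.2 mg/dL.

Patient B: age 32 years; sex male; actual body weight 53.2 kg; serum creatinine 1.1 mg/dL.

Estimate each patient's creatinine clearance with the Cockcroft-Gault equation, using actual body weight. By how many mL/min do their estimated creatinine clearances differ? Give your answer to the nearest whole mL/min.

47 mL/min

Patient A: CrCl = (140 − 63) × 100.2 / (72 × 4.2) = 7715.4 / 302.40 ≈ 25.5 mL/min
Patient B: CrCl = (140 − 32) × 53.2 / (72 × 1.1) = 5745.6 / 79.20 ≈ 72.5 mL/min
|25.5 − 72.5| = 47.0 mL/min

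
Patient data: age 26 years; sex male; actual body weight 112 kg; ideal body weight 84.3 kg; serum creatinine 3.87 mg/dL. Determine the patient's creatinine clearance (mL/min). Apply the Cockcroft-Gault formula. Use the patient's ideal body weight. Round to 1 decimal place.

CrCl = (140 − 26) × 84.3 / (72 × 3.87) = 9610.2 / 278.64 ≈ 34.5 mL/min

34.5 mL/min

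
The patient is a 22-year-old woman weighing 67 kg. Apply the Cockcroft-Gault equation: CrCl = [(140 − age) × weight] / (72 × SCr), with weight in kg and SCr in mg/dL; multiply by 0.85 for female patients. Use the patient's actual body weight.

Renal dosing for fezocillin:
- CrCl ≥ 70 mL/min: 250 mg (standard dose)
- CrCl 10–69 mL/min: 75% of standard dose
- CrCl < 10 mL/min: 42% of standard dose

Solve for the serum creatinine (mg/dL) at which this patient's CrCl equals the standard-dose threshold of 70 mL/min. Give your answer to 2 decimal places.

1.33 mg/dL

Standard dose requires CrCl ≥ 70 mL/min.
Set (140 − 22) × 67 × 0.85 / (72 × SCr) = 70
SCr = (140 − 22) × 67 × 0.85 / (72 × 70) = 1.333 mg/dL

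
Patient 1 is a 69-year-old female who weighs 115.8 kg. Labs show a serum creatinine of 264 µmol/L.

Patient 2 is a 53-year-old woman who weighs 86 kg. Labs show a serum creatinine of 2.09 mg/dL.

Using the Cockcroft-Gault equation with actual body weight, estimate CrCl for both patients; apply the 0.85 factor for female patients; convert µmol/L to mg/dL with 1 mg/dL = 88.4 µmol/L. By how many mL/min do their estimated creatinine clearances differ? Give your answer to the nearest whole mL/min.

10 mL/min

Patient 1: SCr = 264 / 88.4 = 2.986 mg/dL
Patient 1: CrCl = (140 − 69) × 115.8 / (72 × 2.986) × 0.85 = 8221.8 / 214.99 × 0.85 ≈ 32.5 mL/min
Patient 2: CrCl = (140 − 53) × 86 / (72 × 2.09) × 0.85 = 7482.0 / 150.48 × 0.85 ≈ 42.3 mL/min
|32.5 − 42.3| = 9.8 mL/min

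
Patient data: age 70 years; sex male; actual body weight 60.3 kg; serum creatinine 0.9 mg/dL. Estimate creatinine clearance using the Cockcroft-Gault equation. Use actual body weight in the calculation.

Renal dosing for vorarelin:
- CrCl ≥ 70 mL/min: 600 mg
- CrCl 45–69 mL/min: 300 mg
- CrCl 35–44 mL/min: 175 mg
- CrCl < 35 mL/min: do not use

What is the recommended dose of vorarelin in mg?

CrCl = (140 − 70) × 60.3 / (72 × 0.9) = 4221.0 / 64.80 ≈ 65.1 mL/min
CrCl ≈ 65 mL/min → bracket 45–69 mL/min.
Dose for this bracket: 300 mg.

300 mg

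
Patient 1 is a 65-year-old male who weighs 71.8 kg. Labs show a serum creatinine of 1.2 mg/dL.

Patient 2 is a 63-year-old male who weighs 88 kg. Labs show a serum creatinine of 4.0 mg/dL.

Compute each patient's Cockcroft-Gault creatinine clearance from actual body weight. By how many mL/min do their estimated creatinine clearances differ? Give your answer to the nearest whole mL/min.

Patient 1: CrCl = (140 − 65) × 71.8 / (72 × 1.2) = 5385.0 / 86.40 ≈ 62.3 mL/min
Patient 2: CrCl = (140 − 63) × 88 / (72 × 4) = 6776.0 / 288.00 ≈ 23.5 mL/min
|62.3 − 23.5| = 38.8 mL/min

39 mL/min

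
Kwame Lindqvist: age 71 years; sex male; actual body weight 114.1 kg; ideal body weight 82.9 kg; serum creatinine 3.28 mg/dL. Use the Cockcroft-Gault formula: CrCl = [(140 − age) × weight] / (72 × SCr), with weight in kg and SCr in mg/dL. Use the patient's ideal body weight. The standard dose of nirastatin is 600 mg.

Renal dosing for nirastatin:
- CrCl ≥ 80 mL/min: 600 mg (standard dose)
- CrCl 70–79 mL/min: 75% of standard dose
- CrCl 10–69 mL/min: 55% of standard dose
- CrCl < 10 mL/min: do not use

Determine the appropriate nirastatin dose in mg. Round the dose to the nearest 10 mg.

CrCl = (140 − 71) × 82.9 / (72 × 3.28) = 5720.1 / 236.16 ≈ 24.2 mL/min
CrCl ≈ 24 mL/min → bracket 10–69 mL/min.
55% of 600 mg = 330 mg

330 mg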